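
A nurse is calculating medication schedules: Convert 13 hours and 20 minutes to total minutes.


Hours: 13
Extra minutes: 20
Minutes per hour: 60
Hours to minutes: 13 x 60 = 780
Total: 780 + 20 = 800

800


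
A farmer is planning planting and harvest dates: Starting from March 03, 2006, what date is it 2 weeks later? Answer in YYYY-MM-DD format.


Start: 2006-03-03
Weeks to add: 2
Convert to days: 2 x 7 = 14 days
Add 14 days to 2006-03-03
Result: 2006-03-17

2006-03-17


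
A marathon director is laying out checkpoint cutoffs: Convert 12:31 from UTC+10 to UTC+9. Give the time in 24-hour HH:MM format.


Local time: 12:31 at UTC+10 (offset 10h)
Target zone: UTC+9 (offset 9h)
Difference: 9 - (10) = -1 hours
Calculation: 12 + (-1) = 11
Result: 11:31

11:31


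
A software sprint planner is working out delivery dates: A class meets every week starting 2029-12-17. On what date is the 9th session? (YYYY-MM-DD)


First occurrence: 2029-12-17 (occurrence 1)
Each occurrence is 7 days after the previous.
Occurrence 9 is 8 weeks after the first.
8 weeks = 56 days
2029-12-17 + 56 days = 2030-02-11

2030-02-11


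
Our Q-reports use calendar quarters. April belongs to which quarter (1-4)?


Month: April (month 4)
Q1: January-March (months 1-3)
Q2: April-June (months 4-6)
Q3: July-September (months 7-9)
Q4: October-December (months 10-12)
Month 4 falls in Q2

2


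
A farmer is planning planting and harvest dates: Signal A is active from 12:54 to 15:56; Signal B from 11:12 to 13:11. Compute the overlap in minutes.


Interval A: [774, 956] minutes from midnight
Interval B: [672, 791] minutes from midnight
Overlap start = max(774, 672) = 774
Overlap end = min(956, 791) = 791
Overlap = 791 - 774 = 17 minutes

17


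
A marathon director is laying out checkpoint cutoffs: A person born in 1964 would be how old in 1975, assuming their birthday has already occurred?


Birth year: 1964
Current year: 1975
Age = current year - birth year
Age = 1975 - 1964 = 11

11


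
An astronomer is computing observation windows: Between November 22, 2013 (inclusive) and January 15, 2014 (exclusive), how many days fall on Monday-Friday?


Start: 2013-11-22 (Friday)
End (exclusive): 2014-01-15 (Wednesday)
Total calendar days: 54
Full weeks: 54 // 7 = 7 -> 35 weekdays
Remaining 5 days starting on Friday:
  Fri(w), Sat(-), Sun(-), Mon(w), Tue(w) -> 3 weekdays
Total business days: 35 + 3 = 38

38


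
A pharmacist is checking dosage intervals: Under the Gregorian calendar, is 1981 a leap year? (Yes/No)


Year: 1981
Divisible by 4? 1981 / 4 = 495.25 -> No
Not divisible by 4, so NOT a leap year

No


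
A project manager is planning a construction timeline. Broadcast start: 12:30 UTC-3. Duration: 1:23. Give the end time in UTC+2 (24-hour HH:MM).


Start: 12:30 in UTC-3
Step 1 - add duration:
  minutes: 30 + 23 = 53
  hours: 12 + 1 + 0 = 13
  end in UTC-3: 13:53
Step 2 - convert UTC-3 -> UTC+2:
  offset difference: 2 - (-3) = 5 hours
  13 + (5) = 18 -> mod 24 = 18
Result: 18:53 in UTC+2

18:53


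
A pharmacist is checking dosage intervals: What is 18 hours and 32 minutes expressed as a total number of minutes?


Hours: 18
Minutes: 32
Convert hours to minutes: 18 x 60 = 1080
Add remaining minutes: 1080 + 32 = 1112

1112


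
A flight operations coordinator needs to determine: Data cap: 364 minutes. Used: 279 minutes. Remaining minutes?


Total budget: 364 minutes
Time used: 279 minutes
Remaining: 364 - 279 = 85 minutes
Percent used: 76.6%
Percent remaining: 23.4%

85


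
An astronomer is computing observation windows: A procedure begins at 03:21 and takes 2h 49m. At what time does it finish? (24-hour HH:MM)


Start time: 03:21
Adding: 2 hours 49 minutes
Minutes: 21 + 49 = 70
Minute overflow: 70 >= 60, so carry 1 hour, minutes = 10
Hours: 3 + 2 + 1 = 6
Result: 06:10

06:10


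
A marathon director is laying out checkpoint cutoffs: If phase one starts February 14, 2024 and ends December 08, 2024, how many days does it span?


Start date: 2024-02-14
End date: 2024-12-08
Feb 2024: +16 days
Mar 2024: +31 days
Apr 2024: +30 days
... (8 more months)
Total: 298 days

298


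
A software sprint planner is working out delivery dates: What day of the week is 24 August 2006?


Date: 2006-08-24
January 1, 2006 is a Sunday
Day of year: 236
Offset from Jan 1: 235 days
235 mod 7 = 4
Result: Thursday

Thursday


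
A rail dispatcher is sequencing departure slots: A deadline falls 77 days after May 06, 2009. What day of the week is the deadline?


Start: 2009-05-06 (Wednesday)
Step 1 - find target date: add 77 days
  2009-05-06 + 77 days = 2009-07-22
Step 2 - day of week:
  77 mod 7 = 0
  Wednesday + 0 days -> Wednesday
Result: Wednesday (2009-07-22)

Wednesday


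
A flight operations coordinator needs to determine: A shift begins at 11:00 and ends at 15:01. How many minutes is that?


Start time: 11:00 = 660 minutes from midnight
End time: 15:01 = 901 minutes from midnight
Difference: 901 - 660 = 241 minutes
That is 4 hours and 1 minutes

241


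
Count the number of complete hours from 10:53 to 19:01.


Start: 10:53
End: 19:01
Hour difference: 19 - 10 = 9 hours
Minute difference: 1 - 53 = -52 minutes
Total minutes: 488
Complete hours: 488 / 60 = 8 (remainder 8)

8


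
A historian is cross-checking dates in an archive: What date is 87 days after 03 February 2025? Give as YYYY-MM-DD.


Start: 2025-02-03
Adding 87 days
Days remaining in February: 25
After February: 62 days still to add
March 2025: 31 days, 31 remaining
April 2025: 30 days, 1 remaining
May 2025 has 31 days, need 1
Result: 2025-05-01

2025-05-01


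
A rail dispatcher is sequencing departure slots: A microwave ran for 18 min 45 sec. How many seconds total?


Minutes: 18
Extra seconds: 45
Seconds per minute: 60
Minutes to seconds: 18 x 60 = 1080
Total: 1080 + 45 = 1125

1125


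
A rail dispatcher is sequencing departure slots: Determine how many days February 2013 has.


Month: February
Year: 2013
2013 is not a leap year
February has 28 days
Total: 28 days

28


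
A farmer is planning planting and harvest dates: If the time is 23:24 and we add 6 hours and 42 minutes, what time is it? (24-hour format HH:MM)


Start time: 23:24
Adding: 6 hours 42 minutes
Minutes: 24 + 42 = 66
Minute overflow: 66 >= 60, so carry 1 hour, minutes = 6
Hours: 23 + 6 + 1 = 30
Hour wraparound: 30 mod 24 = 6
Result: 06:06

06:06


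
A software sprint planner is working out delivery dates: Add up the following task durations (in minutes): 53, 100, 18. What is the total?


Durations: 53, 100, 18
Running sum: 53
+ 100 = 153
+ 18 = 171
Total duration: 171 minutes
That is 2 hours and 51 minutes

171


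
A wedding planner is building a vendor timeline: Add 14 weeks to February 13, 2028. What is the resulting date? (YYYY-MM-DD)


Start: 2028-02-13
Weeks to add: 14
Convert to days: 14 x 7 = 98 days
Add 98 days to 2028-02-13
Result: 2028-05-21

2028-05-21


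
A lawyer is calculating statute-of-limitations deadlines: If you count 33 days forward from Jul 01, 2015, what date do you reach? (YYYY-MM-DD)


Start: 2015-07-01
Adding 33 days
Days remaining in July: 30
After July: 3 days still to add
August 2015 has 31 days, need 3
Result: 2015-08-03

2015-08-03


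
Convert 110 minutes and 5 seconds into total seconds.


Minutes: 110
Seconds: 5
Convert minutes to seconds: 110 x 60 = 6600
Add remaining seconds: 6600 + 5 = 6605

6605


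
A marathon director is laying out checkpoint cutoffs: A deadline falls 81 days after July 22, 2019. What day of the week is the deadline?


Start: 2019-07-22 (Monday)
Step 1 - find target date: add 81 days
  2019-07-22 + 81 days = 2019-10-11
Step 2 - day of week:
  81 mod 7 = 4
  Monday + 4 days -> Friday
Result: Friday (2019-10-11)

Friday


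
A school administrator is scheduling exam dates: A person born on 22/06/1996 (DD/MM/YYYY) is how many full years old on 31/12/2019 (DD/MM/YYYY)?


Birth: 1996-06-22
Reference: 2019-12-31
Year difference: 2019 - 1996 = 23
Has birthday (06-22) occurred by 12-31? Yes
Age in full years: 23

23


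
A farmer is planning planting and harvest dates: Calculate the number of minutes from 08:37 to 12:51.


Start time: 08:37 = 517 minutes from midnight
End time: 12:51 = 771 minutes from midnight
Difference: 771 - 517 = 254 minutes
That is 4 hours and 14 minutes

254


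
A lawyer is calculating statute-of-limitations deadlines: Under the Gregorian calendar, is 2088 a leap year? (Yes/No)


Year: 2088
Divisible by 4? 2088 / 4 = 522.0 -> Yes
Divisible by 100? 2088 / 100 = 20.88 -> No
Divisible by 4 but not 100, so it IS a leap year

Yes


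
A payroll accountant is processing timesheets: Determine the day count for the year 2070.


Year: 2070
Check leap year rules:
Divisible by 4? No
2070 is not a leap year
Days: 365

365


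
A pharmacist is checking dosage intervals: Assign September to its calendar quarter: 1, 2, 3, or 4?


Month: September (month 9)
Q1: January-March (months 1-3)
Q2: April-June (months 4-6)
Q3: July-September (months 7-9)
Q4: October-December (months 10-12)
Month 9 falls in Q3

3


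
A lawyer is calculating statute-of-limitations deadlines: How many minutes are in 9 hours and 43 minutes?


Hours: 9
Minutes: 43
Convert hours to minutes: 9 x 60 = 540
Add remaining minutes: 540 + 43 = 583

583


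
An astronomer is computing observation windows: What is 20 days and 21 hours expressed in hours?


Days: 20
Extra hours: 21
Hours per day: 24
Days to hours: 20 x 24 = 480
Total: 480 + 21 = 501

501


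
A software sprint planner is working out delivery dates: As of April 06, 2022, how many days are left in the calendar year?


Start: April 06, 2022
End: December 31, 2022
Days left in April: 24
May: 31
June: 30
July: 31
August: 31
... plus remaining months
Sum of remaining months: 245
Total: 24 + 245 = 269

269


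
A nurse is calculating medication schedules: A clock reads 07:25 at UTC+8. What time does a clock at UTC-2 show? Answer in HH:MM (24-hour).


Local time: 07:25 at UTC+8 (offset 8h)
Target zone: UTC-2 (offset -2h)
Difference: -2 - (8) = -10 hours
Calculation: 7 + (-10) = -3
Wraparound: (-3) mod 24 = 21
Result: 21:25

21:25


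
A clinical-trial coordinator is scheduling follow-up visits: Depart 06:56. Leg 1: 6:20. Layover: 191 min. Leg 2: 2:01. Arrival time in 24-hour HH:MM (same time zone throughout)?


Depart: 06:56
Leg 1: +380 min -> 13:16
Layover: +191 min -> 16:27
Leg 2: +121 min -> 18:28
Total travel: 692 minutes = 11h 32m
Arrival: 18:28

18:28


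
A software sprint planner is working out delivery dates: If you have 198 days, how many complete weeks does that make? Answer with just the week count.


Total days: 198
Days per week: 7
Division: 198 / 7 = 28 remainder 2
Complete weeks: 28
Remaining days: 2

28


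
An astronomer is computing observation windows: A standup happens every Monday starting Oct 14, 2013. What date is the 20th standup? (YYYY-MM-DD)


First occurrence: 2013-10-14 (occurrence 1)
Each occurrence is 7 days after the previous.
Occurrence 20 is 19 weeks after the first.
19 weeks = 133 days
2013-10-14 + 133 days = 2014-02-24

2014-02-24


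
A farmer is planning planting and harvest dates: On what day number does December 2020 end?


Month: December
Year: 2020
December is a 31-day month
Total: 31 days

31


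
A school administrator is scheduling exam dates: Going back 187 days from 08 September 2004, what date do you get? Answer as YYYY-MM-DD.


Start: 2004-09-08
Subtracting 187 days
Days already passed in September: 8
After going back through September: 179 more days to subtract
August 2004: 31 days, 148 remaining
July 2004: 31 days, 117 remaining
June 2004: 30 days, 87 remaining
May 2004: 31 days, 56 remaining
Result: 2004-03-05

2004-03-05


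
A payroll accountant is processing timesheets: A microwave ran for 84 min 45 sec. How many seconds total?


Minutes: 84
Extra seconds: 45
Seconds per minute: 60
Minutes to seconds: 84 x 60 = 5040
Total: 5040 + 45 = 5085

5085


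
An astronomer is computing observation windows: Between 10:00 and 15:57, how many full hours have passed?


Start: 10:00
End: 15:57
Hour difference: 15 - 10 = 5 hours
Minute difference: 57 - 0 = 57 minutes
Total minutes: 357
Complete hours: 357 / 60 = 5 (remainder 57)

5


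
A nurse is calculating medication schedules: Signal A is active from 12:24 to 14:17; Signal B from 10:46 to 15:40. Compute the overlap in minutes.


Interval A: [744, 857] minutes from midnight
Interval B: [646, 940] minutes from midnight
Overlap start = max(744, 646) = 744
Overlap end = min(857, 940) = 857
Overlap = 857 - 744 = 113 minutes

113


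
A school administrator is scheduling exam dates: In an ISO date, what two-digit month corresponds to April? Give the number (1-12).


Calendar month order:
3. March
4. April <--
5. May
April is month number 4

4


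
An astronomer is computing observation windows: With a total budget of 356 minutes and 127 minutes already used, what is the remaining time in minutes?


Total budget: 356 minutes
Time used: 127 minutes
Remaining: 356 - 127 = 229 minutes
Percent used: 35.7%
Percent remaining: 64.3%

229


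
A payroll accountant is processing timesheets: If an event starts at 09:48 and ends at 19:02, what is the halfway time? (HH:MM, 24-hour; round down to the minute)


Start time: 09:48 = 588 minutes from midnight
End time: 19:02 = 1142 minutes from midnight
Sum: 588 + 1142 = 1730
Midpoint: 1730 / 2 = 865 minutes
Convert: 865 / 60 = 14 hours, 25 minutes
Result: 14:25

14:25


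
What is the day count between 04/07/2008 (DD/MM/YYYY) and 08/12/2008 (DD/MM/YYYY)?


Start date: 2008-07-04
End date: 2008-12-08
Jul 2008: +28 days
Aug 2008: +31 days
Sep 2008: +30 days
... (3 more months)
Total: 157 days

157


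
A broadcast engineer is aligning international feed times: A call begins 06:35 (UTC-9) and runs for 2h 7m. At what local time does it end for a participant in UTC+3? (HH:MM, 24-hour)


Start: 06:35 in UTC-9
Step 1 - add duration:
  minutes: 35 + 7 = 42
  hours: 6 + 2 + 0 = 8
  end in UTC-9: 08:42
Step 2 - convert UTC-9 -> UTC+3:
  offset difference: 3 - (-9) = 12 hours
  8 + (12) = 20 -> mod 24 = 20
Result: 20:42 in UTC+3

20:42


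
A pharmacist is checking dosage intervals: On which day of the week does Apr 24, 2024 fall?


Date: 2024-04-24
January 1, 2024 is a Monday
Day of year: 115
Offset from Jan 1: 114 days
114 mod 7 = 2
Result: Wednesday

Wednesday


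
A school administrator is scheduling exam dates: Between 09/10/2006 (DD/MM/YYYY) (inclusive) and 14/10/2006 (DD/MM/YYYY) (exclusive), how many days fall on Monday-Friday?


Start: 2006-10-09 (Monday)
End (exclusive): 2006-10-14 (Saturday)
Total calendar days: 5
Full weeks: 5 // 7 = 0 -> 0 weekdays
Remaining 5 days starting on Monday:
  Mon(w), Tue(w), Wed(w), Thu(w), Fri(w) -> 5 weekdays
Total business days: 0 + 5 = 5

5


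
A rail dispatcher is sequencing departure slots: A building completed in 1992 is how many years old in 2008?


Birth year: 1992
Current year: 2008
Age = current year - birth year
Age = 2008 - 1992 = 16

16


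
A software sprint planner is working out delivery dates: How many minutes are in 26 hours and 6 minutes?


Hours: 26
Extra minutes: 6
Minutes per hour: 60
Hours to minutes: 26 x 60 = 1560
Total: 1560 + 6 = 1566

1566


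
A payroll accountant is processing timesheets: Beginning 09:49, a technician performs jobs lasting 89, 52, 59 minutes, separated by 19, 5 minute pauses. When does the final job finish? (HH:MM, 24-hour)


Start: 09:49 = 589 min from midnight
  after task 1 (89 min): 11:18
  after break (19 min): 11:37
  after task 2 (52 min): 12:29
  after break (5 min): 12:34
  after task 3 (59 min): 13:33
Total elapsed: 224 minutes
End time: 13:33

13:33


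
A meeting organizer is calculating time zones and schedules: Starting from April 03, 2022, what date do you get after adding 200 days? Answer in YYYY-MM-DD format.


Start: 2022-04-03
Adding 200 days
Days remaining in April: 27
After April: 173 days still to add
May 2022: 31 days, 142 remaining
June 2022: 30 days, 112 remaining
July 2022: 31 days, 81 remaining
August 2022: 31 days, 50 remaining
Result: 2022-10-20

2022-10-20


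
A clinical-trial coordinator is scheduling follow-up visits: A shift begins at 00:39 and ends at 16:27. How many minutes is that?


Start time: 00:39 = 39 minutes from midnight
End time: 16:27 = 987 minutes from midnight
Difference: 987 - 39 = 948 minutes
That is 15 hours and 48 minutes

948


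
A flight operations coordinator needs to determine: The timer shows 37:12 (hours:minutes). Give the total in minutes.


Hours: 37
Minutes: 12
Convert hours to minutes: 37 x 60 = 2220
Add remaining minutes: 2220 + 12 = 2232

2232


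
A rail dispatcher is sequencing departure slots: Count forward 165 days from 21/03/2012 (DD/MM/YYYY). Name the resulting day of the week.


Start: 2012-03-21 (Wednesday)
Step 1 - find target date: add 165 days
  2012-03-21 + 165 days = 2012-09-02
Step 2 - day of week:
  165 mod 7 = 4
  Wednesday + 4 days -> Sunday
Result: Sunday (2012-09-02)

Sunday


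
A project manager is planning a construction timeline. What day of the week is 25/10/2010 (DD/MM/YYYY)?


Date: 2010-10-25
January 1, 2010 is a Friday
Day of year: 298
Offset from Jan 1: 297 days
297 mod 7 = 3
Result: Monday

Monday


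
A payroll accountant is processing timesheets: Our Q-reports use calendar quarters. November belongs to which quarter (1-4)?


Month: November (month 11)
Q1: January-March (months 1-3)
Q2: April-June (months 4-6)
Q3: July-September (months 7-9)
Q4: October-December (months 10-12)
Month 11 falls in Q4

4


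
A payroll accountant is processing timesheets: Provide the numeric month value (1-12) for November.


Calendar month order:
10. October
11. November <--
12. December
November is month number 11

11


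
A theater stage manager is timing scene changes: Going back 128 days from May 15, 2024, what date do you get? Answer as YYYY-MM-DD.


Start: 2024-05-15
Subtracting 128 days
Days already passed in May: 15
After going back through May: 113 more days to subtract
April 2024: 30 days, 83 remaining
March 2024: 31 days, 52 remaining
February 2024: 29 days, 23 remaining
January 2024 has 31 days, need 23
Result: 2024-01-08

2024-01-08


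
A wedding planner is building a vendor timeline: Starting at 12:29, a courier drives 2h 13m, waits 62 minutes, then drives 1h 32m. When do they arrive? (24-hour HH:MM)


Depart: 12:29
Leg 1: +133 min -> 14:42
Layover: +62 min -> 15:44
Leg 2: +92 min -> 17:16
Total travel: 287 minutes = 4h 47m
Arrival: 17:16

17:16


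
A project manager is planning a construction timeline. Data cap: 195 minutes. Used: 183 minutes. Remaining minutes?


Total budget: 195 minutes
Time used: 183 minutes
Remaining: 195 - 183 = 12 minutes
Percent used: 93.8%
Percent remaining: 6.2%

12


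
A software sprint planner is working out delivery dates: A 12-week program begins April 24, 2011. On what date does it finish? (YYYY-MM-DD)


Start: 2011-04-24
Weeks to add: 12
Convert to days: 12 x 7 = 84 days
Add 84 days to 2011-04-24
Result: 2011-07-17

2011-07-17


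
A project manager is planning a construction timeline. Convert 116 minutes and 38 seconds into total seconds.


Minutes: 116
Seconds: 38
Convert minutes to seconds: 116 x 60 = 6960
Add remaining seconds: 6960 + 38 = 6998

6998


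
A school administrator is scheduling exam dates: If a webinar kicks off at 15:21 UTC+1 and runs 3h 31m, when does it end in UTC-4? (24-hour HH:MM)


Start: 15:21 in UTC+1
Step 1 - add duration:
  minutes: 21 + 31 = 52
  hours: 15 + 3 + 0 = 18
  end in UTC+1: 18:52
Step 2 - convert UTC+1 -> UTC-4:
  offset difference: -4 - (1) = -5 hours
  18 + (-5) = 13 -> mod 24 = 13
Result: 13:52 in UTC-4

13:52


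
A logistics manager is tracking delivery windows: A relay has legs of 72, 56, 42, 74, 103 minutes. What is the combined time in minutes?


Durations: 72, 56, 42, 74, 103
Running sum: 72
+ 56 = 128
+ 42 = 170
+ 74 = 244
+ 103 = 347
Total duration: 347 minutes
That is 5 hours and 47 minutes

347


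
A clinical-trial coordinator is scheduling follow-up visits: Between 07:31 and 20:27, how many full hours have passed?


Start: 07:31
End: 20:27
Hour difference: 20 - 7 = 13 hours
Minute difference: 27 - 31 = -4 minutes
Total minutes: 776
Complete hours: 776 / 60 = 12 (remainder 56)

12


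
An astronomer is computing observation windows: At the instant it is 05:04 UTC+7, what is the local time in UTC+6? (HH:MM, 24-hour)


Local time: 05:04 at UTC+7 (offset 7h)
Target zone: UTC+6 (offset 6h)
Difference: 6 - (7) = -1 hours
Calculation: 5 + (-1) = 4
Result: 04:04

04:04


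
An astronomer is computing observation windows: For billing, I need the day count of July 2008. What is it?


Month: July
Year: 2008
July is a 31-day month
Total: 31 days

31


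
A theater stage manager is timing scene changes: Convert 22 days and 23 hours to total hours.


Days: 22
Extra hours: 23
Hours per day: 24
Days to hours: 22 x 24 = 528
Total: 528 + 23 = 551

551


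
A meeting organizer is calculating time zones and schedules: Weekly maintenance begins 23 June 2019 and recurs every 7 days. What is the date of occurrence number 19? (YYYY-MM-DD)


First occurrence: 2019-06-23 (occurrence 1)
Each occurrence is 7 days after the previous.
Occurrence 19 is 18 weeks after the first.
18 weeks = 126 days
2019-06-23 + 126 days = 2019-10-27

2019-10-27


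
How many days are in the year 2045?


Year: 2045
Check leap year rules:
Divisible by 4? No
2045 is not a leap year
Days: 365

365


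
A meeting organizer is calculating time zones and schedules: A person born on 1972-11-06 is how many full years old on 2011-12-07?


Birth: 1972-11-06
Reference: 2011-12-07
Year difference: 2011 - 1972 = 39
Has birthday (11-06) occurred by 12-07? Yes
Age in full years: 39

39


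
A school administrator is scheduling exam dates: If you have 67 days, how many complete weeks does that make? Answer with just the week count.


Total days: 67
Days per week: 7
Division: 67 / 7 = 9 remainder 4
Complete weeks: 9
Remaining days: 4

9


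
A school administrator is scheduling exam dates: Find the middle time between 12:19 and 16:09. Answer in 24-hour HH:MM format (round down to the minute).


Start time: 12:19 = 739 minutes from midnight
End time: 16:09 = 969 minutes from midnight
Sum: 739 + 969 = 1708
Midpoint: 1708 / 2 = 854 minutes
Convert: 854 / 60 = 14 hours, 14 minutes
Result: 14:14

14:14


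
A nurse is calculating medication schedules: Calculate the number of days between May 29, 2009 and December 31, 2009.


Start: May 29, 2009
End: December 31, 2009
Days left in May: 2
June: 30
July: 31
August: 31
September: 30
... plus remaining months
Sum of remaining months: 214
Total: 2 + 214 = 216

216


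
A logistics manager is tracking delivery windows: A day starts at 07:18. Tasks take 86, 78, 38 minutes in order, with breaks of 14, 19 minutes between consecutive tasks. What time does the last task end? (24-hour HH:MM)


Start: 07:18 = 438 min from midnight
  after task 1 (86 min): 08:44
  after break (14 min): 08:58
  after task 2 (78 min): 10:16
  after break (19 min): 10:35
  after task 3 (38 min): 11:13
Total elapsed: 235 minutes
End time: 11:13

11:13


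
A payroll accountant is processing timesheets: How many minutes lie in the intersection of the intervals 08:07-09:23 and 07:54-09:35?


Interval A: [487, 563] minutes from midnight
Interval B: [474, 575] minutes from midnight
Overlap start = max(487, 474) = 487
Overlap end = min(563, 575) = 563
Overlap = 563 - 487 = 76 minutes

76


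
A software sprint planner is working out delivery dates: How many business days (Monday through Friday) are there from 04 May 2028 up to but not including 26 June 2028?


Start: 2028-05-04 (Thursday)
End (exclusive): 2028-06-26 (Monday)
Total calendar days: 53
Full weeks: 53 // 7 = 7 -> 35 weekdays
Remaining 4 days starting on Thursday:
  Thu(w), Fri(w), Sat(-), Sun(-) -> 2 weekdays
Total business days: 35 + 2 = 37

37


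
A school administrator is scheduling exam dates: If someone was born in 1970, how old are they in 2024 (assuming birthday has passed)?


Birth year: 1970
Current year: 2024
Age = current year - birth year
Age = 2024 - 1970 = 54

54


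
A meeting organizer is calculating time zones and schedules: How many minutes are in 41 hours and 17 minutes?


Hours: 41
Extra minutes: 17
Minutes per hour: 60
Hours to minutes: 41 x 60 = 2460
Total: 2460 + 17 = 2477

2477


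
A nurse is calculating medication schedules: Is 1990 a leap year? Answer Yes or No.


Year: 1990
Divisible by 4? 1990 / 4 = 497.5 -> No
Not divisible by 4, so NOT a leap year

No


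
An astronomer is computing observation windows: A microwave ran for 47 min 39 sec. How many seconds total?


Minutes: 47
Extra seconds: 39
Seconds per minute: 60
Minutes to seconds: 47 x 60 = 2820
Total: 2820 + 39 = 2859

2859


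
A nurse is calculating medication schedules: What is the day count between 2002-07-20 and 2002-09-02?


Start date: 2002-07-20
End date: 2002-09-02
Jul 2002: +12 days
Aug 2002: +31 days
Sep 2002: +1 days
Total: 44 days

44


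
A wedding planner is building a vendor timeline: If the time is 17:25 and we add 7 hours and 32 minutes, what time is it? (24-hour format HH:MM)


Start time: 17:25
Adding: 7 hours 32 minutes
Minutes: 25 + 32 = 57
Hours: 17 + 7 + 0 = 24
Hour wraparound: 24 mod 24 = 0
Result: 00:57

00:57


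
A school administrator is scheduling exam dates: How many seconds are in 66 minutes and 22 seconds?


Minutes: 66
Extra seconds: 22
Seconds per minute: 60
Minutes to seconds: 66 x 60 = 3960
Total: 3960 + 22 = 3982

3982


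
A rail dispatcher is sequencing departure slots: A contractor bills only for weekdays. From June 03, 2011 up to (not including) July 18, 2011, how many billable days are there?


Start: 2011-06-03 (Friday)
End (exclusive): 2011-07-18 (Monday)
Total calendar days: 45
Full weeks: 45 // 7 = 6 -> 30 weekdays
Remaining 3 days starting on Friday:
  Fri(w), Sat(-), Sun(-) -> 1 weekdays
Total business days: 30 + 1 = 31

31


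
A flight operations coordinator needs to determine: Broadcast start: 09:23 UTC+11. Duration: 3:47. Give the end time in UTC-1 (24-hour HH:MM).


Start: 09:23 in UTC+11
Step 1 - add duration:
  minutes: 23 + 47 = 70 (carry 1h)
  hours: 9 + 3 + 1 = 13
  end in UTC+11: 13:10
Step 2 - convert UTC+11 -> UTC-1:
  offset difference: -1 - (11) = -12 hours
  13 + (-12) = 1 -> mod 24 = 1
Result: 01:10 in UTC-1

01:10


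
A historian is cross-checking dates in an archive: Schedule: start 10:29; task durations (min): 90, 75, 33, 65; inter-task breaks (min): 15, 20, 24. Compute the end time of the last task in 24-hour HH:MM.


Start: 10:29 = 629 min from midnight
  after task 1 (90 min): 11:59
  after break (15 min): 12:14
  after task 2 (75 min): 13:29
  after break (20 min): 13:49
  after task 3 (33 min): 14:22
  after break (24 min): 14:46
  after task 4 (65 min): 15:51
Total elapsed: 322 minutes
End time: 15:51

15:51


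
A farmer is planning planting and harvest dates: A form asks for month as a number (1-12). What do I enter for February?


Calendar month order:
1. January
2. February <--
3. March
February is month number 2

2


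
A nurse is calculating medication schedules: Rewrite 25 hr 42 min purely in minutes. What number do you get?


Hours: 25
Extra minutes: 42
Minutes per hour: 60
Hours to minutes: 25 x 60 = 1500
Total: 1500 + 42 = 1542

1542


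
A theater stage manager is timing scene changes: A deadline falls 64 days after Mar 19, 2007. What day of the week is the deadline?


Start: 2007-03-19 (Monday)
Step 1 - find target date: add 64 days
  2007-03-19 + 64 days = 2007-05-22
Step 2 - day of week:
  64 mod 7 = 1
  Monday + 1 days -> Tuesday
Result: Tuesday (2007-05-22)

Tuesday


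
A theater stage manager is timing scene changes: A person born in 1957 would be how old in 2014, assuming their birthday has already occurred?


Birth year: 1957
Current year: 2014
Age = current year - birth year
Age = 2014 - 1957 = 57

57


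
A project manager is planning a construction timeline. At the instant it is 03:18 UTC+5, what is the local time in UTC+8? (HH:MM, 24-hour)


Local time: 03:18 at UTC+5 (offset 5h)
Target zone: UTC+8 (offset 8h)
Difference: 8 - (5) = 3 hours
Calculation: 3 + (3) = 6
Result: 06:18

06:18


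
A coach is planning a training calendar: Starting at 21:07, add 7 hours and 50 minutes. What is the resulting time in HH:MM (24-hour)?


Start time: 21:07
Adding: 7 hours 50 minutes
Minutes: 7 + 50 = 57
Hours: 21 + 7 + 0 = 28
Hour wraparound: 28 mod 24 = 4
Result: 04:57

04:57


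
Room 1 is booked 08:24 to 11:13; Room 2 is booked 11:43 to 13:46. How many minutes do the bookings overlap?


Interval A: [504, 673] minutes from midnight
Interval B: [703, 826] minutes from midnight
Overlap start = max(504, 703) = 703
Overlap end = min(673, 826) = 673
End <= start, so the intervals do not overlap: 0 minutes

0


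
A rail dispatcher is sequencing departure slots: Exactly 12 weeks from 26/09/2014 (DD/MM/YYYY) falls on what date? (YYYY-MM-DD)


Start: 2014-09-26
Weeks to add: 12
Convert to days: 12 x 7 = 84 days
Add 84 days to 2014-09-26
Result: 2014-12-19

2014-12-19


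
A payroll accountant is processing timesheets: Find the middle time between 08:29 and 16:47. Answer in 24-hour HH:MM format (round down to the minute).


Start time: 08:29 = 509 minutes from midnight
End time: 16:47 = 1007 minutes from midnight
Sum: 509 + 1007 = 1516
Midpoint: 1516 / 2 = 758 minutes
Convert: 758 / 60 = 12 hours, 38 minutes
Result: 12:38

12:38


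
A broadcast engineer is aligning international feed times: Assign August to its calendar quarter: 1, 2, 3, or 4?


Month: August (month 8)
Q1: January-March (months 1-3)
Q2: April-June (months 4-6)
Q3: July-September (months 7-9)
Q4: October-December (months 10-12)
Month 8 falls in Q3

3


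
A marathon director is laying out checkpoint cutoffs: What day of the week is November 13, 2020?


Date: 2020-11-13
January 1, 2020 is a Wednesday
Day of year: 318
Offset from Jan 1: 317 days
317 mod 7 = 2
Result: Friday

Friday


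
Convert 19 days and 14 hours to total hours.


Days: 19
Extra hours: 14
Hours per day: 24
Days to hours: 19 x 24 = 456
Total: 456 + 14 = 470

470


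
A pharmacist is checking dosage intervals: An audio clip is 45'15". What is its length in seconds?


Minutes: 45
Seconds: 15
Convert minutes to seconds: 45 x 60 = 2700
Add remaining seconds: 2700 + 15 = 2715

2715


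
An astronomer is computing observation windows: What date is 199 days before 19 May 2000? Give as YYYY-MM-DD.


Start: 2000-05-19
Subtracting 199 days
Days already passed in May: 19
After going back through May: 180 more days to subtract
April 2000: 30 days, 150 remaining
March 2000: 31 days, 119 remaining
February 2000: 29 days, 90 remaining
January 2000: 31 days, 59 remaining
Result: 1999-11-02

1999-11-02


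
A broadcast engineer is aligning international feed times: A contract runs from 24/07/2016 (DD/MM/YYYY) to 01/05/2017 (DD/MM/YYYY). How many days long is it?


Start date: 2016-07-24
End date: 2017-05-01
Jul 2016: +8 days
Aug 2016: +31 days
Sep 2016: +30 days
... (7 more months)
Total: 281 days

281


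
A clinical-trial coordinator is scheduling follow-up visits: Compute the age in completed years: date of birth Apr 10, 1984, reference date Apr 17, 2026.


Birth: 1984-04-10
Reference: 2026-04-17
Year difference: 2026 - 1984 = 42
Has birthday (04-10) occurred by 04-17? Yes
Age in full years: 42

42


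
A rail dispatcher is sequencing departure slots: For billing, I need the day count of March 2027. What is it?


Month: March
Year: 2027
March is a 31-day month
Total: 31 days

31


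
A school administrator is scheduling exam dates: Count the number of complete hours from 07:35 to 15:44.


Start: 07:35
End: 15:44
Hour difference: 15 - 7 = 8 hours
Minute difference: 44 - 35 = 9 minutes
Total minutes: 489
Complete hours: 489 / 60 = 8 (remainder 9)

8


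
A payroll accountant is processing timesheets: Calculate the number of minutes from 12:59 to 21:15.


Start time: 12:59 = 779 minutes from midnight
End time: 21:15 = 1275 minutes from midnight
Difference: 1275 - 779 = 496 minutes
That is 8 hours and 16 minutes

496


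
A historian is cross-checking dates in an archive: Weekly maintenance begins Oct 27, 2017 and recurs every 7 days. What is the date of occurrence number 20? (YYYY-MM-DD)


First occurrence: 2017-10-27 (occurrence 1)
Each occurrence is 7 days after the previous.
Occurrence 20 is 19 weeks after the first.
19 weeks = 133 days
2017-10-27 + 133 days = 2018-03-09

2018-03-09


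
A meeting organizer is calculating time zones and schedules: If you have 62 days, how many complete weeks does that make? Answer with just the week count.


Total days: 62
Days per week: 7
Division: 62 / 7 = 8 remainder 6
Complete weeks: 8
Remaining days: 6

8


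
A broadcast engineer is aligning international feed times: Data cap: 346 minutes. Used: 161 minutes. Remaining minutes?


Total budget: 346 minutes
Time used: 161 minutes
Remaining: 346 - 161 = 185 minutes
Percent used: 46.5%
Percent remaining: 53.5%

185


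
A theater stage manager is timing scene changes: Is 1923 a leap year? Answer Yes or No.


Year: 1923
Divisible by 4? 1923 / 4 = 480.75 -> No
Not divisible by 4, so NOT a leap year

No


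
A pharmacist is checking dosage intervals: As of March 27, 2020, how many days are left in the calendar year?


Start: March 27, 2020
End: December 31, 2020
Days left in March: 4
April: 30
May: 31
June: 30
July: 31
... plus remaining months
Sum of remaining months: 275
Total: 4 + 275 = 279

279


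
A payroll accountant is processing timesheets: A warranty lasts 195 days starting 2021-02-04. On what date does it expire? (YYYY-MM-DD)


Start: 2021-02-04
Adding 195 days
Days remaining in February: 24
After February: 171 days still to add
March 2021: 31 days, 140 remaining
April 2021: 30 days, 110 remaining
May 2021: 31 days, 79 remaining
June 2021: 30 days, 49 remaining
Result: 2021-08-18

2021-08-18


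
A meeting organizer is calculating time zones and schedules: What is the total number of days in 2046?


Year: 2046
Check leap year rules:
Divisible by 4? No
2046 is not a leap year
Days: 365

365


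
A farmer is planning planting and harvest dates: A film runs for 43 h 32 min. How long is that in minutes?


Hours: 43
Minutes: 32
Convert hours to minutes: 43 x 60 = 2580
Add remaining minutes: 2580 + 32 = 2612

2612


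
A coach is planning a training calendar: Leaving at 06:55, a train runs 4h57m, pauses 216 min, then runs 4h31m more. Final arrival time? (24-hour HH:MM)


Depart: 06:55
Leg 1: +297 min -> 11:52
Layover: +216 min -> 15:28
Leg 2: +271 min -> 19:59
Total travel: 784 minutes = 13h 4m
Arrival: 19:59

19:59


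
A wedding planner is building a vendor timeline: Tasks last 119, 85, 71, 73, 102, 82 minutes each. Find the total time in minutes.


Durations: 119, 85, 71, 73, 102, 82
Running sum: 119
+ 85 = 204
+ 71 = 275
+ 73 = 348
+ 102 = 450
+ 82 = 532
Total duration: 532 minutes
That is 8 hours and 52 minutes

532


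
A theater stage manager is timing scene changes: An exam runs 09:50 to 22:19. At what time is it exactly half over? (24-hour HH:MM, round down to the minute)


Start time: 09:50 = 590 minutes from midnight
End time: 22:19 = 1339 minutes from midnight
Sum: 590 + 1339 = 1929
Midpoint: 1929 / 2 = 964 minutes
Convert: 964 / 60 = 16 hours, 4 minutes
Result: 16:04

16:04


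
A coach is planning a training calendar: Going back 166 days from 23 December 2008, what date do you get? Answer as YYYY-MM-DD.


Start: 2008-12-23
Subtracting 166 days
Days already passed in December: 23
After going back through December: 143 more days to subtract
November 2008: 30 days, 113 remaining
October 2008: 31 days, 82 remaining
September 2008: 30 days, 52 remaining
August 2008: 31 days, 21 remaining
Result: 2008-07-10

2008-07-10


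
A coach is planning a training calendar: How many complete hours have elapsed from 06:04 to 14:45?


Start: 06:04
End: 14:45
Hour difference: 14 - 6 = 8 hours
Minute difference: 45 - 4 = 41 minutes
Total minutes: 521
Complete hours: 521 / 60 = 8 (remainder 41)

8


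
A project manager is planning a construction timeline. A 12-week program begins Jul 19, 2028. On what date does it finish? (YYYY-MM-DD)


Start: 2028-07-19
Weeks to add: 12
Convert to days: 12 x 7 = 84 days
Add 84 days to 2028-07-19
Result: 2028-10-11

2028-10-11


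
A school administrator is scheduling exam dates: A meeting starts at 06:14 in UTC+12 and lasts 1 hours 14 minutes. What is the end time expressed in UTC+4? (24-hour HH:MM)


Start: 06:14 in UTC+12
Step 1 - add duration:
  minutes: 14 + 14 = 28
  hours: 6 + 1 + 0 = 7
  end in UTC+12: 07:28
Step 2 - convert UTC+12 -> UTC+4:
  offset difference: 4 - (12) = -8 hours
  7 + (-8) = -1 -> mod 24 = 23
Result: 23:28 in UTC+4

23:28


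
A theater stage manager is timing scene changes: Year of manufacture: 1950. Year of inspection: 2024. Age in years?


Birth year: 1950
Current year: 2024
Age = current year - birth year
Age = 2024 - 1950 = 74

74


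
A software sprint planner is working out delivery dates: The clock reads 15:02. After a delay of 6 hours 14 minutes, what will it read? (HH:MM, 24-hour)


Start time: 15:02
Adding: 6 hours 14 minutes
Minutes: 2 + 14 = 16
Hours: 15 + 6 + 0 = 21
Result: 21:16

21:16


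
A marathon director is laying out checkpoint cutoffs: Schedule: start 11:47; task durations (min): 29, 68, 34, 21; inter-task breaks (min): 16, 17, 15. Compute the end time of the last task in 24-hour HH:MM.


Start: 11:47 = 707 min from midnight
  after task 1 (29 min): 12:16
  after break (16 min): 12:32
  after task 2 (68 min): 13:40
  after break (17 min): 13:57
  after task 3 (34 min): 14:31
  after break (15 min): 14:46
  after task 4 (21 min): 15:07
Total elapsed: 200 minutes
End time: 15:07

15:07


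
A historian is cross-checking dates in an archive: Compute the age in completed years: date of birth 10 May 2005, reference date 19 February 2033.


Birth: 2005-05-10
Reference: 2033-02-19
Year difference: 2033 - 2005 = 28
Has birthday (05-10) occurred by 02-19? No
Birthday not yet reached this year -> subtract 1
Age in full years: 27

27


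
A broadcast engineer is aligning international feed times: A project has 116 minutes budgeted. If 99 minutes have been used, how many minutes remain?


Total budget: 116 minutes
Time used: 99 minutes
Remaining: 116 - 99 = 17 minutes
Percent used: 85.3%
Percent remaining: 14.7%

17


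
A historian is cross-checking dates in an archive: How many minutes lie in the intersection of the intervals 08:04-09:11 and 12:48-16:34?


Interval A: [484, 551] minutes from midnight
Interval B: [768, 994] minutes from midnight
Overlap start = max(484, 768) = 768
Overlap end = min(551, 994) = 551
End <= start, so the intervals do not overlap: 0 minutes

0


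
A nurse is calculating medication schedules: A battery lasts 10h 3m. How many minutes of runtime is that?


Hours: 10
Extra minutes: 3
Minutes per hour: 60
Hours to minutes: 10 x 60 = 600
Total: 600 + 3 = 603

603


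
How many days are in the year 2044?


Year: 2044
Check leap year rules:
Divisible by 4? Yes
Divisible by 100? No
2044 is a leap year
Days: 366

366


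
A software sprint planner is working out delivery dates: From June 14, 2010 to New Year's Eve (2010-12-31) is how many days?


Start: June 14, 2010
End: December 31, 2010
Days left in June: 16
July: 31
August: 31
September: 30
October: 31
... plus remaining months
Sum of remaining months: 184
Total: 16 + 184 = 200

200
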